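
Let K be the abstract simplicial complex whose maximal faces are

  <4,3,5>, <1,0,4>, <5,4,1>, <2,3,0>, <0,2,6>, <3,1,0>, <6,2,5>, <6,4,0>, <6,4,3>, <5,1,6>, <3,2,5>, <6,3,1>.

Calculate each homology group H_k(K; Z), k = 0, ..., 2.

H_0 ≅ Z,  H_1 ≅ Z/2Z,  H_2 = 0.

We work with the vertex ordering 0 < 1 < 2 < 3 < 4 < 5 < 6. The simplices of K, each written with vertices in increasing order, are:

  0-simplices (7): [0], [1], [2], [3], [4], [5], [6]
  1-simplices (18): [0,1], [0,2], [0,3], [0,4], [0,6], [1,3], [1,4], [1,5], [1,6], [2,3], [2,5], [2,6], [3,4], [3,5], [3,6], [4,5], [4,6], [5,6]
  2-simplices (12): [0,1,3], [0,1,4], [0,2,3], [0,2,6], [0,4,6], [1,3,6], [1,4,5], [1,5,6], [2,3,5], [2,5,6], [3,4,5], [3,4,6]

Hence C_0 ≅ Z^7, C_1 ≅ Z^18, C_2 ≅ Z^12.

∂_1: C_1 → C_0 sends each edge [p,q] (with p < q) to q − p.
The resulting 7×18 matrix has rank 6, and its Smith normal form has invariant factors (1,1,1,1,1,1).

∂_2: C_2 → C_1 acts by ∂[p,q,r] = [q,r] − [p,r] + [p,q]. For instance
  ∂[0,4,6] = [4,6] − [0,6] + [0,4],
  ∂[1,3,6] = [3,6] − [1,6] + [1,3].
The 18×12 boundary matrix has rank 12 and Smith normal form diag(1,1,1,1,1,1,1,1,1,1,1,2).

Computing H_k = (kernel of ∂_k) / (image of ∂_{k+1}):

  H_0: rank C_0 − rank ∂_1 = 7 − 6 = 1, and the invariant factors of ∂_1 are all 1, so H_0 ≅ Z.
  H_1: rank ker ∂_1 − rank ∂_2 = (18 − 6) − 12 = 0, and ∂_2 has invariant factor 2 > 1, so H_1 ≅ Z/2Z.
  H_2: rank ker ∂_2 − rank ∂_3 = (12 − 12) − 0 = 0, and there is no ∂_3, so H_2 ≅ 0.

As a check, the Euler characteristic is 7 − 18 + 12 = 1, which agrees with 1 − 0 + 0 = 1.
(K is a triangulation of the real projective plane RP^2.)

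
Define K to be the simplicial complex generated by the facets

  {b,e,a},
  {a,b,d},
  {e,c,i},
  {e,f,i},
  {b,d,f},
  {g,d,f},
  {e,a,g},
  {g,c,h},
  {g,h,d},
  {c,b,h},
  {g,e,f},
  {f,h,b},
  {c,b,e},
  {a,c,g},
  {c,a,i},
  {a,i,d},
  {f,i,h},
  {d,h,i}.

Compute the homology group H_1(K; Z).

H_1 = Z ⊕ Z_2.

K has 9 vertices, 27 edges, 18 triangles.
rank ∂_1 = 8, rank ∂_2 = 18 ⇒ b_1 = 27 − 8 − 18 = 1; ∂_2 has invariant factor(s) [2] giving torsion. So H_1 = Z ⊕ Z_2.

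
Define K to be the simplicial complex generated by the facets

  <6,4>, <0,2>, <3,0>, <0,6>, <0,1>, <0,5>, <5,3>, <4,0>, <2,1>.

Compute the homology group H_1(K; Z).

H_1 ≅ Z^3.

K has 7 vertices, 9 edges.
rank ∂_1 = 6, rank ∂_2 = 0 ⇒ b_1 = 9 − 6 − 0 = 3. So H_1 = Z^3.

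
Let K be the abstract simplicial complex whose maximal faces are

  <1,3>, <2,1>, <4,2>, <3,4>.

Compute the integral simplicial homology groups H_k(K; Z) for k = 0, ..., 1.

H_0 ≅ Z,  H_1 ≅ Z.

Fix the vertex order 1 < 2 < 3 < 4 and write every simplex with vertices in increasing order. Then dim K = 1 and the simplices of K are:

  0-simplices (4): [1], [2], [3], [4]
  1-simplices (4): [1,2], [1,3], [2,4], [3,4]

Hence C_0 ≅ Z^4, C_1 ≅ Z^4.

Boundary ∂_1: C_1 → C_0 sends each edge [p,q] (with p < q) to q − p.
The 4×4 boundary matrix has rank 3 and Smith normal form diag(1,1,1).

From H_k ≅ ker(∂_k) / im(∂_{k+1}) we obtain:

  H_0: rank C_0 − rank ∂_1 = 4 − 3 = 1, and the invariant factors of ∂_1 are all 1, so H_0 ≅ Z.
  H_1: rank ker ∂_1 − rank ∂_2 = (4 − 3) − 0 = 1, and there is no ∂_2, so H_1 ≅ Z.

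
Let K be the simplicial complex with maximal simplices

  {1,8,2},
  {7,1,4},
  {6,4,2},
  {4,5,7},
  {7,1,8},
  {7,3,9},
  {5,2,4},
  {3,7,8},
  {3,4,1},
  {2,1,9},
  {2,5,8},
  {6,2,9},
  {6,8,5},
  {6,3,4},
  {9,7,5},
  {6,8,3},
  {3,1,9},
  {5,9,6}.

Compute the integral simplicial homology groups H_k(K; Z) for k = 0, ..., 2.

Take the total order 1 < 2 < 3 < 4 < 5 < 6 < 7 < 8 < 9 on the vertex set. Then K (dimension 2) consists of the simplices:

  0-simplices (9): [1], [2], [3], [4], [5], [6], [7], [8], [9]
  1-simplices (27): (27 of them)
  2-simplices (18): [1,2,8], [1,2,9], [1,3,4], [1,3,9], [1,4,7], [1,7,8], [2,4,5], [2,4,6], [2,5,8], [2,6,9], [3,4,6], [3,6,8], [3,7,8], [3,7,9], [4,5,7], [5,6,8], [5,6,9], [5,7,9]

so the chain groups are C_0 ≅ Z^9, C_1 ≅ Z^27, C_2 ≅ Z^18.

The boundary map ∂_1: C_1 → C_0 is given by ∂[p,q] = [q] − [p]. For instance
  ∂[5,8] = [8] − [5].
As a 9×27 matrix over Z this has rank 8, with invariant factors (1,1,1,1,1,1,1,1).

Boundary ∂_2: C_2 → C_1 acts by ∂[p,q,r] = [q,r] − [p,r] + [p,q]. For instance
  ∂[5,7,9] = [7,9] − [5,9] + [5,7],
  ∂[2,6,9] = [6,9] − [2,9] + [2,6].
This gives a 27×18 integer matrix of rank 18; reducing to Smith normal form yields diagonal entries (1,1,1,1,1,1,1,1,1,1,1,1,1,1,1,1,1,2).

Reading off H_k = ker ∂_k / im ∂_{k+1}:

  H_0: rank C_0 − rank ∂_1 = 9 − 8 = 1, and the invariant factors of ∂_1 are all 1, so H_0 ≅ Z.
  H_1: rank ker ∂_1 − rank ∂_2 = (27 − 8) − 18 = 1, and ∂_2 has invariant factor 2 > 1, so H_1 ≅ Z × Z/2.
  H_2: rank ker ∂_2 − rank ∂_3 = (18 − 18) − 0 = 0, and there is no ∂_3, so H_2 ≅ 0.

(K is a triangulation of the Klein bottle.)

H_0 = Z,  H_1 = Z × Z/2,  H_2 = 0.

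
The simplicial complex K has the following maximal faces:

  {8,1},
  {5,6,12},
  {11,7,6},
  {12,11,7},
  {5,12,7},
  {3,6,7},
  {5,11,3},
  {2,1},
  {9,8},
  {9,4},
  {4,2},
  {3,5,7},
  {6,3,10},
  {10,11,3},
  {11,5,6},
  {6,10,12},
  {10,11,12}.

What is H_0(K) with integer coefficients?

H_0 = Z^2.

Fix the vertex order 1 < 2 < 3 < 4 < 5 < 6 < 7 < 8 < 9 < 10 < 11 < 12 and write every simplex with vertices in increasing order. Then dim K = 2 and the simplices of K are:

  0-simplices (12): [1], [2], [3], [4], [5], [6], [7], [8], [9], [10], [11], [12]
  1-simplices (23): (23 of them)
  2-simplices (12): [3,5,7], [3,5,11], [3,6,7], [3,6,10], [3,10,11], [5,6,11], [5,6,12], [5,7,12], [6,7,11], [6,10,12], [7,11,12], [10,11,12]

giving chain groups C_0 ≅ Z^12, C_1 ≅ Z^23, C_2 ≅ Z^12.

∂_1: C_1 → C_0 is given by ∂[p,q] = [q] − [p].
The resulting 12×23 matrix has rank 10, and its Smith normal form has invariant factors (1,1,1,1,1,1,1,1,1,1).

Boundary ∂_2: C_2 → C_1 maps a triangle to the signed sum of its edges. For instance
  ∂[3,10,11] = [10,11] − [3,11] + [3,10],
  ∂[3,5,7] = [5,7] − [3,7] + [3,5].
The resulting 23×12 matrix has rank 12, and its Smith normal form has invariant factors (1,1,1,1,1,1,1,1,1,1,1,2).

Now H_k = ker ∂_k / im ∂_{k+1}, so:

  H_0: rank C_0 − rank ∂_1 = 12 − 10 = 2, and the invariant factors of ∂_1 are all 1, so H_0 = Z^2.

(K is a triangulation of the disjoint union of the real projective plane RP^2 and the circle S^1.)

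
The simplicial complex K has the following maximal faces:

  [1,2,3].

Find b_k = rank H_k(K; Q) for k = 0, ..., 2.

K has 3 vertices, 3 edges, 1 triangle.
rank ∂_0 = 0, rank ∂_1 = 2 ⇒ b_0 = 3 − 0 − 2 = 1; all invariant factors of ∂_1 are 1 so no torsion. So H_0 = Z.
rank ∂_1 = 2, rank ∂_2 = 1 ⇒ b_1 = 3 − 2 − 1 = 0; all invariant factors of ∂_2 are 1 so no torsion. So H_1 = 0.
rank ∂_2 = 1, rank ∂_3 = 0 ⇒ b_2 = 1 − 1 − 0 = 0. So H_2 = 0.

b_0 = 1, b_1 = 0, b_2 = 0.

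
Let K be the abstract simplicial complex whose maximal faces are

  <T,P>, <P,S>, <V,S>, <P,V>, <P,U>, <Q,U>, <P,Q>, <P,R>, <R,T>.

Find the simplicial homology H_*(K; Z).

H_0 ≅ Z,  H_1 ≅ Z^3.

We work with the vertex ordering P < Q < R < S < T < U < V. The simplices of K, each written with vertices in increasing order, are:

  0-simplices (7): P, Q, R, S, T, U, V
  1-simplices (9): PQ, PR, PS, PT, PU, PV, QU, RT, SV

Hence C_0 ≅ Z^7, C_1 ≅ Z^9.

The boundary map ∂_1: C_1 → C_0 is given by ∂[p,q] = [q] − [p]. For instance
  ∂PU = U − P.
The 7×9 boundary matrix has rank 6 and Smith normal form diag(1,1,1,1,1,1).

Now H_k = ker ∂_k / im ∂_{k+1}, so:

  H_0: rank C_0 − rank ∂_1 = 7 − 6 = 1, and the invariant factors of ∂_1 are all 1, so H_0 = Z.
  H_1: rank ker ∂_1 − rank ∂_2 = (9 − 6) − 0 = 3, and there is no ∂_2, so H_1 = Z^3.

(K is a triangulation of a wedge of 3 circles.)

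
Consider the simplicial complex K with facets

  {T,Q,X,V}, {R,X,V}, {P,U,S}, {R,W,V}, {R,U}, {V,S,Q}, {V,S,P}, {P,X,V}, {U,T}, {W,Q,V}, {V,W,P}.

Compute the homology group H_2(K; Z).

H_2 ≅ 0.

Take the total order P < Q < R < S < T < U < V < W < X on the vertex set. Then K (dimension 3) consists of the simplices:

  0-simplices (9): P, Q, R, S, T, U, V, W, X
  1-simplices (21): PS, PU, PV, PW, PX, QS, QT, QV, QW, QX, RU, RV, RW, RX, SU, SV, TU, TV, TX, VW, VX
  2-simplices (12): PSU, PSV, PVW, PVX, QSV, QTV, QTX, QVW, QVX, RVW, RVX, TVX
  3-simplices (1): QTVX

Hence C_0 ≅ Z^9, C_1 ≅ Z^21, C_2 ≅ Z^12, C_3 ≅ Z^1.

∂_1: C_1 → C_0 is given by ∂[p,q] = [q] − [p]. For instance
  ∂QS = S − Q.
The resulting 9×21 matrix has rank 8, and its Smith normal form has invariant factors (1,1,1,1,1,1,1,1).

The boundary map ∂_2: C_2 → C_1 maps a triangle to the signed sum of its edges. For instance
  ∂QVX = VX − QX + QV,
  ∂QTX = TX − QX + QT.
The resulting 21×12 matrix has rank 11, and its Smith normal form has invariant factors (1,1,1,1,1,1,1,1,1,1,1).

∂_3: C_3 → C_2 sends each 3-simplex σ to the alternating sum Σ_i (−1)^i (σ with its i-th vertex removed). For instance
  ∂QTVX = TVX − QVX + QTX − QTV.
The 12×1 boundary matrix has rank 1 and Smith normal form diag(1).

Computing H_k = (kernel of ∂_k) / (image of ∂_{k+1}):

  H_2: rank ker ∂_2 − rank ∂_3 = (12 − 11) − 1 = 0, and the invariant factors of ∂_3 are all 1, so H_2 = 0.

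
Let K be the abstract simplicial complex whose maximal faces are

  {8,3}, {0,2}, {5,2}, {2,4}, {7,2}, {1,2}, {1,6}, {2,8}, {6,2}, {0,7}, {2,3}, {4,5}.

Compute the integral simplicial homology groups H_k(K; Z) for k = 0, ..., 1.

Take the total order 0 < 1 < 2 < 3 < 4 < 5 < 6 < 7 < 8 on the vertex set. Then K (dimension 1) consists of the simplices:

  0-simplices (9): [0], [1], [2], [3], [4], [5], [6], [7], [8]
  1-simplices (12): [0,2], [0,7], [1,2], [1,6], [2,3], [2,4], [2,5], [2,6], [2,7], [2,8], [3,8], [4,5]

Hence C_0 ≅ Z^9, C_1 ≅ Z^12.

Boundary ∂_1: C_1 → C_0 sends each edge [p,q] (with p < q) to q − p. For instance
  ∂[2,4] = [4] − [2].
This gives a 9×12 integer matrix of rank 8; reducing to Smith normal form yields diagonal entries (1,1,1,1,1,1,1,1).

Computing H_k = (kernel of ∂_k) / (image of ∂_{k+1}):

  H_0: rank C_0 − rank ∂_1 = 9 − 8 = 1, and the invariant factors of ∂_1 are all 1, so H_0 = Z.
  H_1: rank ker ∂_1 − rank ∂_2 = (12 − 8) − 0 = 4, and there is no ∂_2, so H_1 = Z^4.

H_0 = Z,  H_1 = Z^4.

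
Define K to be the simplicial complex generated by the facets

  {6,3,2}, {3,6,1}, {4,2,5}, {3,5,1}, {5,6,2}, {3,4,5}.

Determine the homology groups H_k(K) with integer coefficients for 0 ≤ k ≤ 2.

H_0 ≅ Z,  H_1 ≅ Z,  H_2 = 0.

Order the vertices as 1 < 2 < 3 < 4 < 5 < 6. Listing each simplex with vertices in this order, K has dimension 2 with simplices:

  0-simplices (6): [1], [2], [3], [4], [5], [6]
  1-simplices (12): [1,3], [1,5], [1,6], [2,3], [2,4], [2,5], [2,6], [3,4], [3,5], [3,6], [4,5], [5,6]
  2-simplices (6): [1,3,5], [1,3,6], [2,3,6], [2,4,5], [2,5,6], [3,4,5]

so the chain groups are C_0 ≅ Z^6, C_1 ≅ Z^12, C_2 ≅ Z^6.

The boundary map ∂_1: C_1 → C_0 is given by ∂[p,q] = [q] − [p]. For instance
  ∂[2,3] = [3] − [2].
The resulting 6×12 matrix has rank 5, and its Smith normal form has invariant factors (1,1,1,1,1).

The boundary map ∂_2: C_2 → C_1 sends each 2-simplex [p,q,r] to [q,r] − [p,r] + [p,q]. For instance
  ∂[1,3,5] = [3,5] − [1,5] + [1,3],
  ∂[3,4,5] = [4,5] − [3,5] + [3,4].
The 12×6 boundary matrix has rank 6 and Smith normal form diag(1,1,1,1,1,1).

Reading off H_k = ker ∂_k / im ∂_{k+1}:

  H_0: rank C_0 − rank ∂_1 = 6 − 5 = 1, and the invariant factors of ∂_1 are all 1, so H_0 ≅ Z.
  H_1: rank ker ∂_1 − rank ∂_2 = (12 − 5) − 6 = 1, and the invariant factors of ∂_2 are all 1, so H_1 ≅ Z.
  H_2: rank ker ∂_2 − rank ∂_3 = (6 − 6) − 0 = 0, and there is no ∂_3, so H_2 ≅ 0.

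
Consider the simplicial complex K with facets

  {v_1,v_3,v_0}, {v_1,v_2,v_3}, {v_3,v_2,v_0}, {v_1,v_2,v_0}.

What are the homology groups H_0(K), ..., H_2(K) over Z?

K has 4 vertices, 6 edges, 4 triangles.
rank ∂_0 = 0, rank ∂_1 = 3 ⇒ b_0 = 4 − 0 − 3 = 1; all invariant factors of ∂_1 are 1 so no torsion. So H_0 = Z.
rank ∂_1 = 3, rank ∂_2 = 3 ⇒ b_1 = 6 − 3 − 3 = 0; all invariant factors of ∂_2 are 1 so no torsion. So H_1 = 0.
rank ∂_2 = 3, rank ∂_3 = 0 ⇒ b_2 = 4 − 3 − 0 = 1. So H_2 = Z.

H_0 ≅ Z,  H_1 = 0,  H_2 ≅ Z.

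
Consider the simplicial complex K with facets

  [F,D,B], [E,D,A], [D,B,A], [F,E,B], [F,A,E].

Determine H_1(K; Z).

H_1 ≅ Z.

Fix the vertex order A < B < D < E < F and write every simplex with vertices in increasing order. Then dim K = 2 and the simplices of K are:

  0-simplices (5): A, B, D, E, F
  1-simplices (10): AB, AD, AE, AF, BD, BE, BF, DE, DF, EF
  2-simplices (5): ABD, ADE, AEF, BDF, BEF

Hence C_0 ≅ Z^5, C_1 ≅ Z^10, C_2 ≅ Z^5.

∂_1: C_1 → C_0 is given by ∂[p,q] = [q] − [p]. For instance
  ∂AB = B − A.
The 5×10 boundary matrix has rank 4 and Smith normal form diag(1,1,1,1).

Boundary ∂_2: C_2 → C_1 sends each 2-simplex [p,q,r] to [q,r] − [p,r] + [p,q]. For instance
  ∂BDF = DF − BF + BD,
  ∂ADE = DE − AE + AD.
This gives a 10×5 integer matrix of rank 5; reducing to Smith normal form yields diagonal entries (1,1,1,1,1).

Computing H_k = (kernel of ∂_k) / (image of ∂_{k+1}):

  H_1: rank ker ∂_1 − rank ∂_2 = (10 − 4) − 5 = 1, and the invariant factors of ∂_2 are all 1, so H_1 = Z.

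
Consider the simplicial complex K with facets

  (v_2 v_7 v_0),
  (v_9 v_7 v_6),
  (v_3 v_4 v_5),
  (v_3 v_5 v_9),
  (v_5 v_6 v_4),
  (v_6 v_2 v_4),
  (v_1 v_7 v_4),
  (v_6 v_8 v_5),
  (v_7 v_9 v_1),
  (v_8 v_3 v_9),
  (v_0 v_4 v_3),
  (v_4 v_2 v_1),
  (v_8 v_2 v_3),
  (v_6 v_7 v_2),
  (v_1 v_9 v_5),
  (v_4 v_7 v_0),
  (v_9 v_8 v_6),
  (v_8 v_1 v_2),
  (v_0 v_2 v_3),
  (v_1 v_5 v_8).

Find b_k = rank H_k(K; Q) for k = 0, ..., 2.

b_0 = 1, b_1 = 1, b_2 = 0.

We work with the vertex ordering v_0 < v_1 < v_2 < v_3 < v_4 < v_5 < v_6 < v_7 < v_8 < v_9. The simplices of K, each written with vertices in increasing order, are:

  0-simplices (10): [v_0], [v_1], [v_2], [v_3], [v_4], [v_5], [v_6], [v_7], [v_8], [v_9]
  1-simplices (30): (30 of them)
  2-simplices (20): (20 of them)

Hence C_0 ≅ Z^10, C_1 ≅ Z^30, C_2 ≅ Z^20.

The boundary map ∂_1: C_1 → C_0 is given by ∂[p,q] = [q] − [p].
The 10×30 boundary matrix has rank 9 and Smith normal form diag(1,1,1,1,1,1,1,1,1).

∂_2: C_2 → C_1 maps a triangle to the signed sum of its edges. For instance
  ∂[v_1,v_7,v_9] = [v_7,v_9] − [v_1,v_9] + [v_1,v_7],
  ∂[v_3,v_4,v_5] = [v_4,v_5] − [v_3,v_5] + [v_3,v_4].
The resulting 30×20 matrix has rank 20, and its Smith normal form has invariant factors (1,1,1,1,1,1,1,1,1,1,1,1,1,1,1,1,1,1,1,2).

Reading off H_k = ker ∂_k / im ∂_{k+1}:

  H_0: rank C_0 − rank ∂_1 = 10 − 9 = 1, and the invariant factors of ∂_1 are all 1, so H_0 = Z.
  H_1: rank ker ∂_1 − rank ∂_2 = (30 − 9) − 20 = 1, and ∂_2 has invariant factor 2 > 1, so H_1 = Z × Z/2.
  H_2: rank ker ∂_2 − rank ∂_3 = (20 − 20) − 0 = 0, and there is no ∂_3, so H_2 = 0.

Hence the Betti numbers are b_0 = 1, b_1 = 1, b_2 = 0.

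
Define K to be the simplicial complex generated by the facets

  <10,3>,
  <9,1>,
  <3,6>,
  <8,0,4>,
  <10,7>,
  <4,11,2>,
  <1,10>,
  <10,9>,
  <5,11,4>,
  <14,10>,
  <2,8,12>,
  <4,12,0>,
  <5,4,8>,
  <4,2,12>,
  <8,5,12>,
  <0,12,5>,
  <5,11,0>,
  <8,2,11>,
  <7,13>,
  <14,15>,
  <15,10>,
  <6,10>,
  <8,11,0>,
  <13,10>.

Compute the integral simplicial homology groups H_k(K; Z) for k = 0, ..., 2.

Fix the vertex order 0 < 1 < 2 < 3 < 4 < 5 < 6 < 7 < 8 < 9 < 10 < 11 < 12 < 13 < 14 < 15 and write every simplex with vertices in increasing order. Then dim K = 2 and the simplices of K are:

  0-simplices (16): [0], [1], [2], [3], [4], [5], [6], [7], [8], [9], [10], [11], [12], [13], [14], [15]
  1-simplices (30): (30 of them)
  2-simplices (12): [0,4,8], [0,4,12], [0,5,11], [0,5,12], [0,8,11], [2,4,11], [2,4,12], [2,8,11], [2,8,12], [4,5,8], [4,5,11], [5,8,12]

so the chain groups are C_0 ≅ Z^16, C_1 ≅ Z^30, C_2 ≅ Z^12.

Boundary ∂_1: C_1 → C_0 sends each edge [p,q] (with p < q) to q − p.
This gives a 16×30 integer matrix of rank 14; reducing to Smith normal form yields diagonal entries (1,1,1,1,1,1,1,1,1,1,1,1,1,1).

∂_2: C_2 → C_1 sends each 2-simplex [p,q,r] to [q,r] − [p,r] + [p,q]. For instance
  ∂[5,8,12] = [8,12] − [5,12] + [5,8],
  ∂[2,4,12] = [4,12] − [2,12] + [2,4].
The resulting 30×12 matrix has rank 12, and its Smith normal form has invariant factors (1,1,1,1,1,1,1,1,1,1,1,2).

From H_k ≅ ker(∂_k) / im(∂_{k+1}) we obtain:

  H_0: rank C_0 − rank ∂_1 = 16 − 14 = 2, and the invariant factors of ∂_1 are all 1, so H_0 = Z^2.
  H_1: rank ker ∂_1 − rank ∂_2 = (30 − 14) − 12 = 4, and ∂_2 has invariant factor 2 > 1, so H_1 = Z^4 ⊕ Z_2.
  H_2: rank ker ∂_2 − rank ∂_3 = (12 − 12) − 0 = 0, and there is no ∂_3, so H_2 = 0.

As a check, the Euler characteristic is 16 − 30 + 12 = -2, which agrees with 2 − 4 + 0 = -2.

H_0 = Z^2,  H_1 = Z^4 ⊕ Z_2,  H_2 = 0.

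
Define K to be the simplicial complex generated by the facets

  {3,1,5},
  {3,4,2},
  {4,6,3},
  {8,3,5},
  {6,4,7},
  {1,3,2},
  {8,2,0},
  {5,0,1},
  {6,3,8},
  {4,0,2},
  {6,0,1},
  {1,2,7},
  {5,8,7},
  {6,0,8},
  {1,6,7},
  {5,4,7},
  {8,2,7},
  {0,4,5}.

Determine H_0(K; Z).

Take the total order 0 < 1 < 2 < 3 < 4 < 5 < 6 < 7 < 8 on the vertex set. Then K (dimension 2) consists of the simplices:

  0-simplices (9): [0], [1], [2], [3], [4], [5], [6], [7], [8]
  1-simplices (27): (27 of them)
  2-simplices (18): [0,1,5], [0,1,6], [0,2,4], [0,2,8], [0,4,5], [0,6,8], [1,2,3], [1,2,7], [1,3,5], [1,6,7], [2,3,4], [2,7,8], [3,4,6], [3,5,8], [3,6,8], [4,5,7], [4,6,7], [5,7,8]

so the chain groups are C_0 ≅ Z^9, C_1 ≅ Z^27, C_2 ≅ Z^18.

The boundary map ∂_1: C_1 → C_0 sends each edge [p,q] (with p < q) to q − p.
This gives a 9×27 integer matrix of rank 8; reducing to Smith normal form yields diagonal entries (1,1,1,1,1,1,1,1).

The boundary map ∂_2: C_2 → C_1 maps a triangle to the signed sum of its edges. For instance
  ∂[2,7,8] = [7,8] − [2,8] + [2,7],
  ∂[1,2,3] = [2,3] − [1,3] + [1,2].
As a 27×18 matrix over Z this has rank 17, with invariant factors (1,1,1,1,1,1,1,1,1,1,1,1,1,1,1,1,1).

Computing H_k = (kernel of ∂_k) / (image of ∂_{k+1}):

  H_0: rank C_0 − rank ∂_1 = 9 − 8 = 1, and the invariant factors of ∂_1 are all 1, so H_0 = Z.

(K is a triangulation of the torus T^2.)

H_0 = Z.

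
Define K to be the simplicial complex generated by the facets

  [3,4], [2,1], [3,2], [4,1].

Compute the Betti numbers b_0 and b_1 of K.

b_0 = 1, b_1 = 1.

Take the total order 1 < 2 < 3 < 4 on the vertex set. Then K (dimension 1) consists of the simplices:

  0-simplices (4): [1], [2], [3], [4]
  1-simplices (4): [1,2], [1,4], [2,3], [3,4]

so the chain groups are C_0 ≅ Z^4, C_1 ≅ Z^4.

The boundary map ∂_1: C_1 → C_0 is given by ∂[p,q] = [q] − [p].
The resulting 4×4 matrix has rank 3, and its Smith normal form has invariant factors (1,1,1).

Reading off H_k = ker ∂_k / im ∂_{k+1}:

  H_0: rank C_0 − rank ∂_1 = 4 − 3 = 1, and the invariant factors of ∂_1 are all 1, so H_0 = Z.
  H_1: rank ker ∂_1 − rank ∂_2 = (4 − 3) − 0 = 1, and there is no ∂_2, so H_1 = Z.

As a check, the Euler characteristic is 4 − 4 = 0, which agrees with 1 − 1 = 0.

Hence the Betti numbers are b_0 = 1, b_1 = 1.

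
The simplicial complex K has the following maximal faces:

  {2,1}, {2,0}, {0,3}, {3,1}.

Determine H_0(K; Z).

H_0 = Z.

Order the vertices as 0 < 1 < 2 < 3. Listing each simplex with vertices in this order, K has dimension 1 with simplices:

  0-simplices (4): [0], [1], [2], [3]
  1-simplices (4): [0,2], [0,3], [1,2], [1,3]

Hence C_0 ≅ Z^4, C_1 ≅ Z^4.

The boundary map ∂_1: C_1 → C_0 sends each edge [p,q] (with p < q) to q − p.
As a 4×4 matrix over Z this has rank 3, with invariant factors (1,1,1).

From H_k ≅ ker(∂_k) / im(∂_{k+1}) we obtain:

  H_0: rank C_0 − rank ∂_1 = 4 − 3 = 1, and the invariant factors of ∂_1 are all 1, so H_0 ≅ Z.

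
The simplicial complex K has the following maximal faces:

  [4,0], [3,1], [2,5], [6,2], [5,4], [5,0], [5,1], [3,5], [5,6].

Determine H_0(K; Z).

H_0 = Z.

Take the total order 0 < 1 < 2 < 3 < 4 < 5 < 6 on the vertex set. Then K (dimension 1) consists of the simplices:

  0-simplices (7): [0], [1], [2], [3], [4], [5], [6]
  1-simplices (9): [0,4], [0,5], [1,3], [1,5], [2,5], [2,6], [3,5], [4,5], [5,6]

Hence C_0 ≅ Z^7, C_1 ≅ Z^9.

The boundary map ∂_1: C_1 → C_0 sends each edge [p,q] (with p < q) to q − p. For instance
  ∂[5,6] = [6] − [5].
The 7×9 boundary matrix has rank 6 and Smith normal form diag(1,1,1,1,1,1).

Reading off H_k = ker ∂_k / im ∂_{k+1}:

  H_0: rank C_0 − rank ∂_1 = 7 − 6 = 1, and the invariant factors of ∂_1 are all 1, so H_0 ≅ Z.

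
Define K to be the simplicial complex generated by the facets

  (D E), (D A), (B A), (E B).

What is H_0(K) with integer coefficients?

H_0 = Z.

Take the total order A < B < D < E on the vertex set. Then K (dimension 1) consists of the simplices:

  0-simplices (4): A, B, D, E
  1-simplices (4): AB, AD, BE, DE

Hence C_0 ≅ Z^4, C_1 ≅ Z^4.

Boundary ∂_1: C_1 → C_0 maps an edge to its endpoints' difference, ∂[p,q] = q − p. For instance
  ∂BE = E − B.
As a 4×4 matrix over Z this has rank 3, with invariant factors (1,1,1).

From H_k ≅ ker(∂_k) / im(∂_{k+1}) we obtain:

  H_0: rank C_0 − rank ∂_1 = 4 − 3 = 1, and the invariant factors of ∂_1 are all 1, so H_0 ≅ Z.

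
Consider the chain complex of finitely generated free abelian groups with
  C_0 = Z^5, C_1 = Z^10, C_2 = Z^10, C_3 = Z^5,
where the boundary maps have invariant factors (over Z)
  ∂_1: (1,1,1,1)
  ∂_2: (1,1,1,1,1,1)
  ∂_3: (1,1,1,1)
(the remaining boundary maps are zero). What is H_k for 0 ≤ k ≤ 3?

H_0 ≅ Z,  H_1 = 0,  H_2 = 0,  H_3 ≅ Z.

H_0: b_0 = 5 − 0 − 4 = 1; torsion from ∂_1 factors > 1: none. So H_0 ≅ Z.
H_1: b_1 = 10 − 4 − 6 = 0; torsion from ∂_2 factors > 1: none. So H_1 ≅ 0.
H_2: b_2 = 10 − 6 − 4 = 0; torsion from ∂_3 factors > 1: none. So H_2 ≅ 0.
H_3: b_3 = 5 − 4 − 0 = 1; torsion from ∂_4 factors > 1: none. So H_3 ≅ Z.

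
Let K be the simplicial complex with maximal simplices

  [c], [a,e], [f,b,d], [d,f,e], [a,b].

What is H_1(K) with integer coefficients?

Take the total order a < b < c < d < e < f on the vertex set. Then K (dimension 2) consists of the simplices:

  0-simplices (6): a, b, c, d, e, f
  1-simplices (7): ab, ae, bd, bf, de, df, ef
  2-simplices (2): bdf, def

Hence C_0 ≅ Z^6, C_1 ≅ Z^7, C_2 ≅ Z^2.

Boundary ∂_1: C_1 → C_0 sends each edge [p,q] (with p < q) to q − p.
This gives a 6×7 integer matrix of rank 4; reducing to Smith normal form yields diagonal entries (1,1,1,1).

Boundary ∂_2: C_2 → C_1 acts by ∂[p,q,r] = [q,r] − [p,r] + [p,q]. For instance
  ∂def = ef − df + de,
  ∂bdf = df − bf + bd.
This gives a 7×2 integer matrix of rank 2; reducing to Smith normal form yields diagonal entries (1,1).

From H_k ≅ ker(∂_k) / im(∂_{k+1}) we obtain:

  H_1: rank ker ∂_1 − rank ∂_2 = (7 − 4) − 2 = 1, and the invariant factors of ∂_2 are all 1, so H_1 = Z.

H_1 = Z.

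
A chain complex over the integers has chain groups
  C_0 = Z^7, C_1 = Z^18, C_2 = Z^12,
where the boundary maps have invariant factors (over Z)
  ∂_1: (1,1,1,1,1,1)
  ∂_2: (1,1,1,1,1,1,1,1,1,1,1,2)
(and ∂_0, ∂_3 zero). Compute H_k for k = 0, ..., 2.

H_0 = Z,  H_1 = Z/2,  H_2 = 0.

H_0: b_0 = 7 − 0 − 6 = 1; torsion from ∂_1 factors > 1: none. So H_0 = Z.
H_1: b_1 = 18 − 6 − 12 = 0; torsion from ∂_2 factors > 1: [2]. So H_1 = Z/2.
H_2: b_2 = 12 − 12 − 0 = 0; torsion from ∂_3 factors > 1: none. So H_2 = 0.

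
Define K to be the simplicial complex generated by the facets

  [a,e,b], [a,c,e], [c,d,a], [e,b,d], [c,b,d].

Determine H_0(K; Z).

Order the vertices as a < b < c < d < e. Listing each simplex with vertices in this order, K has dimension 2 with simplices:

  0-simplices (5): a, b, c, d, e
  1-simplices (10): ab, ac, ad, ae, bc, bd, be, cd, ce, de
  2-simplices (5): abe, acd, ace, bcd, bde

Hence C_0 ≅ Z^5, C_1 ≅ Z^10, C_2 ≅ Z^5.

Boundary ∂_1: C_1 → C_0 maps an edge to its endpoints' difference, ∂[p,q] = q − p. For instance
  ∂ce = e − c.
The resulting 5×10 matrix has rank 4, and its Smith normal form has invariant factors (1,1,1,1).

Boundary ∂_2: C_2 → C_1 maps a triangle to the signed sum of its edges. For instance
  ∂ace = ce − ae + ac,
  ∂bde = de − be + bd.
This gives a 10×5 integer matrix of rank 5; reducing to Smith normal form yields diagonal entries (1,1,1,1,1).

Now H_k = ker ∂_k / im ∂_{k+1}, so:

  H_0: rank C_0 − rank ∂_1 = 5 − 4 = 1, and the invariant factors of ∂_1 are all 1, so H_0 ≅ Z.

H_0 ≅ Z.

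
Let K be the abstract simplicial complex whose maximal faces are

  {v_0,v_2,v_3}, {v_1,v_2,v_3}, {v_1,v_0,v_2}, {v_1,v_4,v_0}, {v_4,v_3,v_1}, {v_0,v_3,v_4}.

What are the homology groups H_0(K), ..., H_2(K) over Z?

Fix the vertex order v_0 < v_1 < v_2 < v_3 < v_4 and write every simplex with vertices in increasing order. Then dim K = 2 and the simplices of K are:

  0-simplices (5): [v_0], [v_1], [v_2], [v_3], [v_4]
  1-simplices (9): [v_0,v_1], [v_0,v_2], [v_0,v_3], [v_0,v_4], [v_1,v_2], [v_1,v_3], [v_1,v_4], [v_2,v_3], [v_3,v_4]
  2-simplices (6): [v_0,v_1,v_2], [v_0,v_1,v_4], [v_0,v_2,v_3], [v_0,v_3,v_4], [v_1,v_2,v_3], [v_1,v_3,v_4]

so the chain groups are C_0 ≅ Z^5, C_1 ≅ Z^9, C_2 ≅ Z^6.

The boundary map ∂_1: C_1 → C_0 is given by ∂[p,q] = [q] − [p].
The resulting 5×9 matrix has rank 4, and its Smith normal form has invariant factors (1,1,1,1).

∂_2: C_2 → C_1 maps a triangle to the signed sum of its edges. For instance
  ∂[v_0,v_3,v_4] = [v_3,v_4] − [v_0,v_4] + [v_0,v_3],
  ∂[v_0,v_1,v_4] = [v_1,v_4] − [v_0,v_4] + [v_0,v_1].
This gives a 9×6 integer matrix of rank 5; reducing to Smith normal form yields diagonal entries (1,1,1,1,1).

From H_k ≅ ker(∂_k) / im(∂_{k+1}) we obtain:

  H_0: rank C_0 − rank ∂_1 = 5 − 4 = 1, and the invariant factors of ∂_1 are all 1, so H_0 = Z.
  H_1: rank ker ∂_1 − rank ∂_2 = (9 − 4) − 5 = 0, and the invariant factors of ∂_2 are all 1, so H_1 = 0.
  H_2: rank ker ∂_2 − rank ∂_3 = (6 − 5) − 0 = 1, and there is no ∂_3, so H_2 = Z.

(K is a triangulation of the 2-sphere S^2.)

H_0 = Z,  H_1 = 0,  H_2 = Z.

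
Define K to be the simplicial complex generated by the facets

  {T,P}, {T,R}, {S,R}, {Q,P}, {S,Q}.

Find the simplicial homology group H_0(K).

Fix the vertex order P < Q < R < S < T and write every simplex with vertices in increasing order. Then dim K = 1 and the simplices of K are:

  0-simplices (5): P, Q, R, S, T
  1-simplices (5): PQ, PT, QS, RS, RT

Hence C_0 ≅ Z^5, C_1 ≅ Z^5.

The boundary map ∂_1: C_1 → C_0 sends each edge [p,q] (with p < q) to q − p. For instance
  ∂RT = T − R.
As a 5×5 matrix over Z this has rank 4, with invariant factors (1,1,1,1).

Computing H_k = (kernel of ∂_k) / (image of ∂_{k+1}):

  H_0: rank C_0 − rank ∂_1 = 5 − 4 = 1, and the invariant factors of ∂_1 are all 1, so H_0 = Z.

H_0 = Z.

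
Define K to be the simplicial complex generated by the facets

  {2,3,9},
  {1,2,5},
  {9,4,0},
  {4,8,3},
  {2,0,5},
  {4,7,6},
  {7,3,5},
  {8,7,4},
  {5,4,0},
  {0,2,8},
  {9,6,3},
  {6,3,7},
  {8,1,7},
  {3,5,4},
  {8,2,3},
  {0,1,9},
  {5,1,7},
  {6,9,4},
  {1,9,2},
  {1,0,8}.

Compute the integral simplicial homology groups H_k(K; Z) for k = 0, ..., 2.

H_0 = Z,  H_1 = Z × Z/2,  H_2 = 0.

K has 10 vertices, 30 edges, 20 triangles.
rank ∂_0 = 0, rank ∂_1 = 9 ⇒ b_0 = 10 − 0 − 9 = 1; all invariant factors of ∂_1 are 1 so no torsion. So H_0 ≅ Z.
rank ∂_1 = 9, rank ∂_2 = 20 ⇒ b_1 = 30 − 9 − 20 = 1; ∂_2 has invariant factor(s) [2] giving torsion. So H_1 ≅ Z × Z/2.
rank ∂_2 = 20, rank ∂_3 = 0 ⇒ b_2 = 20 − 20 − 0 = 0. So H_2 ≅ 0.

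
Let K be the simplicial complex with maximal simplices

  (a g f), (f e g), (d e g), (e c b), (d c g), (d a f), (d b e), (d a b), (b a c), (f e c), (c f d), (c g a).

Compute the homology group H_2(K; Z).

K has 7 vertices, 18 edges, 12 triangles.
rank ∂_2 = 12, rank ∂_3 = 0 ⇒ b_2 = 12 − 12 − 0 = 0. So H_2 = 0.

H_2 = 0.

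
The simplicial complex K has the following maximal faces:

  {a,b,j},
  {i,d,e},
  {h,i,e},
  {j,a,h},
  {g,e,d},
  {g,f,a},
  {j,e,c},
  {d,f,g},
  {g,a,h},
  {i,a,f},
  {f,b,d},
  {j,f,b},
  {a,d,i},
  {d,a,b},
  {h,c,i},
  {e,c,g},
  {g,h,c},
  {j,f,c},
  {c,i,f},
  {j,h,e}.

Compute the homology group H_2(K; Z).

H_2 = 0.

Order the vertices as a < b < c < d < e < f < g < h < i < j. Listing each simplex with vertices in this order, K has dimension 2 with simplices:

  0-simplices (10): a, b, c, d, e, f, g, h, i, j
  1-simplices (30): ab, ad, af, ag, ah, ai, aj, bd, bf, bj, ce, cf, cg, ch, ci, cj, de, df, dg, di, eg, eh, ei, ej, fg, fi, fj, gh, hi, hj
  2-simplices (20): abd, abj, adi, afg, afi, agh, ahj, bdf, bfj, ceg, cej, cfi, cfj, cgh, chi, deg, dei, dfg, ehi, ehj

Hence C_0 ≅ Z^10, C_1 ≅ Z^30, C_2 ≅ Z^20.

The boundary map ∂_1: C_1 → C_0 sends each edge [p,q] (with p < q) to q − p. For instance
  ∂di = i − d.
The 10×30 boundary matrix has rank 9 and Smith normal form diag(1,1,1,1,1,1,1,1,1).

∂_2: C_2 → C_1 acts by ∂[p,q,r] = [q,r] − [p,r] + [p,q]. For instance
  ∂cfj = fj − cj + cf,
  ∂agh = gh − ah + ag.
This gives a 30×20 integer matrix of rank 20; reducing to Smith normal form yields diagonal entries (1,1,1,1,1,1,1,1,1,1,1,1,1,1,1,1,1,1,1,2).

Now H_k = ker ∂_k / im ∂_{k+1}, so:

  H_2: rank ker ∂_2 − rank ∂_3 = (20 − 20) − 0 = 0, and there is no ∂_3, so H_2 = 0.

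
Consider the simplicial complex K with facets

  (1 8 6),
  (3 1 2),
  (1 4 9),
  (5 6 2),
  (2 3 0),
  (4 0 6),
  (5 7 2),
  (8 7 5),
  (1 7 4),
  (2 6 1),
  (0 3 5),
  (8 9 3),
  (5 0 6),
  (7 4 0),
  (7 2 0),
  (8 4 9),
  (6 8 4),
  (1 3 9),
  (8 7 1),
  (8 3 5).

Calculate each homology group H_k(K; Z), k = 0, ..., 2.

H_0 ≅ Z,  H_1 ≅ Z ⊕ Z_2,  H_2 = 0.

Order the vertices as 0 < 1 < 2 < 3 < 4 < 5 < 6 < 7 < 8 < 9. Listing each simplex with vertices in this order, K has dimension 2 with simplices:

  0-simplices (10): [0], [1], [2], [3], [4], [5], [6], [7], [8], [9]
  1-simplices (30): (30 of them)
  2-simplices (20): (20 of them)

giving chain groups C_0 ≅ Z^10, C_1 ≅ Z^30, C_2 ≅ Z^20.

Boundary ∂_1: C_1 → C_0 maps an edge to its endpoints' difference, ∂[p,q] = q − p. For instance
  ∂[0,3] = [3] − [0].
The resulting 10×30 matrix has rank 9, and its Smith normal form has invariant factors (1,1,1,1,1,1,1,1,1).

Boundary ∂_2: C_2 → C_1 sends each 2-simplex [p,q,r] to [q,r] − [p,r] + [p,q]. For instance
  ∂[1,2,3] = [2,3] − [1,3] + [1,2],
  ∂[3,5,8] = [5,8] − [3,8] + [3,5].
The 30×20 boundary matrix has rank 20 and Smith normal form diag(1,1,1,1,1,1,1,1,1,1,1,1,1,1,1,1,1,1,1,2).

From H_k ≅ ker(∂_k) / im(∂_{k+1}) we obtain:

  H_0: rank C_0 − rank ∂_1 = 10 − 9 = 1, and the invariant factors of ∂_1 are all 1, so H_0 ≅ Z.
  H_1: rank ker ∂_1 − rank ∂_2 = (30 − 9) − 20 = 1, and ∂_2 has invariant factor 2 > 1, so H_1 ≅ Z ⊕ Z_2.
  H_2: rank ker ∂_2 − rank ∂_3 = (20 − 20) − 0 = 0, and there is no ∂_3, so H_2 ≅ 0.

As a check, the Euler characteristic is 10 − 30 + 20 = 0, which agrees with 1 − 1 + 0 = 0.
(K is a triangulation of the Klein bottle.)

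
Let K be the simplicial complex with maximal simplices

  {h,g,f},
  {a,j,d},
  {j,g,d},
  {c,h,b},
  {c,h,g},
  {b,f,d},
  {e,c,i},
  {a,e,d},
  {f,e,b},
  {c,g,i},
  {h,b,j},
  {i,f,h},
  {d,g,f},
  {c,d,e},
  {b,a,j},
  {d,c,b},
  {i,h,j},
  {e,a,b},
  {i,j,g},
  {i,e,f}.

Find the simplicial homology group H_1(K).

H_1 ≅ Z × Z/2.

Take the total order a < b < c < d < e < f < g < h < i < j on the vertex set. Then K (dimension 2) consists of the simplices:

  0-simplices (10): a, b, c, d, e, f, g, h, i, j
  1-simplices (30): ab, ad, ae, aj, bc, bd, be, bf, bh, bj, cd, ce, cg, ch, ci, de, df, dg, dj, ef, ei, fg, fh, fi, gh, gi, gj, hi, hj, ij
  2-simplices (20): abe, abj, ade, adj, bcd, bch, bdf, bef, bhj, cde, cei, cgh, cgi, dfg, dgj, efi, fgh, fhi, gij, hij

so the chain groups are C_0 ≅ Z^10, C_1 ≅ Z^30, C_2 ≅ Z^20.

Boundary ∂_1: C_1 → C_0 is given by ∂[p,q] = [q] − [p]. For instance
  ∂ab = b − a.
This gives a 10×30 integer matrix of rank 9; reducing to Smith normal form yields diagonal entries (1,1,1,1,1,1,1,1,1).

∂_2: C_2 → C_1 sends each 2-simplex [p,q,r] to [q,r] − [p,r] + [p,q]. For instance
  ∂efi = fi − ei + ef,
  ∂fgh = gh − fh + fg.
As a 30×20 matrix over Z this has rank 20, with invariant factors (1,1,1,1,1,1,1,1,1,1,1,1,1,1,1,1,1,1,1,2).

From H_k ≅ ker(∂_k) / im(∂_{k+1}) we obtain:

  H_1: rank ker ∂_1 − rank ∂_2 = (30 − 9) − 20 = 1, and ∂_2 has invariant factor 2 > 1, so H_1 = Z × Z/2.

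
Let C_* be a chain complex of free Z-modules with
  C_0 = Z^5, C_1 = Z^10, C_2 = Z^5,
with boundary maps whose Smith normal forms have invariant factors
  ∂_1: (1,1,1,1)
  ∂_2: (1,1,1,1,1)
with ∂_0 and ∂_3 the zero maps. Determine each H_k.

H_0 ≅ Z,  H_1 ≅ Z,  H_2 = 0.

H_0: b_0 = 5 − 0 − 4 = 1; torsion from ∂_1 factors > 1: none. So H_0 ≅ Z.
H_1: b_1 = 10 − 4 − 5 = 1; torsion from ∂_2 factors > 1: none. So H_1 ≅ Z.
H_2: b_2 = 5 − 5 − 0 = 0; torsion from ∂_3 factors > 1: none. So H_2 ≅ 0.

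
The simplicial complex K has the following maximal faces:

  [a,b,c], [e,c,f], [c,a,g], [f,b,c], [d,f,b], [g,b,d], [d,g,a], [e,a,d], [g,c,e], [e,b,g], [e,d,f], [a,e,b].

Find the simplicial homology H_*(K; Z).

H_0 ≅ Z,  H_1 ≅ Z/2,  H_2 = 0.

K has 7 vertices, 18 edges, 12 triangles.
rank ∂_0 = 0, rank ∂_1 = 6 ⇒ b_0 = 7 − 0 − 6 = 1; all invariant factors of ∂_1 are 1 so no torsion. So H_0 ≅ Z.
rank ∂_1 = 6, rank ∂_2 = 12 ⇒ b_1 = 18 − 6 − 12 = 0; ∂_2 has invariant factor(s) [2] giving torsion. So H_1 ≅ Z/2.
rank ∂_2 = 12, rank ∂_3 = 0 ⇒ b_2 = 12 − 12 − 0 = 0. So H_2 ≅ 0.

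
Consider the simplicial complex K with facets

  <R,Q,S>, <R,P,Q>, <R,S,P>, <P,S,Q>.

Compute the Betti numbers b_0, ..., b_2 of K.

We work with the vertex ordering P < Q < R < S. The simplices of K, each written with vertices in increasing order, are:

  0-simplices (4): P, Q, R, S
  1-simplices (6): PQ, PR, PS, QR, QS, RS
  2-simplices (4): PQR, PQS, PRS, QRS

so the chain groups are C_0 ≅ Z^4, C_1 ≅ Z^6, C_2 ≅ Z^4.

∂_1: C_1 → C_0 maps an edge to its endpoints' difference, ∂[p,q] = q − p.
This gives a 4×6 integer matrix of rank 3; reducing to Smith normal form yields diagonal entries (1,1,1).

∂_2: C_2 → C_1 acts by ∂[p,q,r] = [q,r] − [p,r] + [p,q]. For instance
  ∂PQR = QR − PR + PQ,
  ∂PQS = QS − PS + PQ.
As a 6×4 matrix over Z this has rank 3, with invariant factors (1,1,1).

From H_k ≅ ker(∂_k) / im(∂_{k+1}) we obtain:

  H_0: rank C_0 − rank ∂_1 = 4 − 3 = 1, and the invariant factors of ∂_1 are all 1, so H_0 ≅ Z.
  H_1: rank ker ∂_1 − rank ∂_2 = (6 − 3) − 3 = 0, and the invariant factors of ∂_2 are all 1, so H_1 ≅ 0.
  H_2: rank ker ∂_2 − rank ∂_3 = (4 − 3) − 0 = 1, and there is no ∂_3, so H_2 ≅ Z.

As a check, the Euler characteristic is 4 − 6 + 4 = 2, which agrees with 1 − 0 + 1 = 2.

Hence the Betti numbers are b_0 = 1, b_1 = 0, b_2 = 1.

b_0 = 1, b_1 = 0, b_2 = 1.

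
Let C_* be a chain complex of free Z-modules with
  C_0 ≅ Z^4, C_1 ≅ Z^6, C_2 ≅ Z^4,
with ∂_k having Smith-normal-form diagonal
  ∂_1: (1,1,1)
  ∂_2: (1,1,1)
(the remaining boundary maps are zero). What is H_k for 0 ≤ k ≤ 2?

H_0: b_0 = 4 − 0 − 3 = 1; torsion from ∂_1 factors > 1: none. So H_0 ≅ Z.
H_1: b_1 = 6 − 3 − 3 = 0; torsion from ∂_2 factors > 1: none. So H_1 ≅ 0.
H_2: b_2 = 4 − 3 − 0 = 1; torsion from ∂_3 factors > 1: none. So H_2 ≅ Z.

H_0 ≅ Z,  H_1 = 0,  H_2 ≅ Z.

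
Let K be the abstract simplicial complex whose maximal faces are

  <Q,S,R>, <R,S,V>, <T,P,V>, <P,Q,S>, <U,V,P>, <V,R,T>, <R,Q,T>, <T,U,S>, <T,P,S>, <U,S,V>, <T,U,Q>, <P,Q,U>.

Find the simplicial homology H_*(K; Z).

Take the total order P < Q < R < S < T < U < V on the vertex set. Then K (dimension 2) consists of the simplices:

  0-simplices (7): P, Q, R, S, T, U, V
  1-simplices (18): PQ, PS, PT, PU, PV, QR, QS, QT, QU, RS, RT, RV, ST, SU, SV, TU, TV, UV
  2-simplices (12): PQS, PQU, PST, PTV, PUV, QRS, QRT, QTU, RSV, RTV, STU, SUV

giving chain groups C_0 ≅ Z^7, C_1 ≅ Z^18, C_2 ≅ Z^12.

Boundary ∂_1: C_1 → C_0 sends each edge [p,q] (with p < q) to q − p. For instance
  ∂ST = T − S.
As a 7×18 matrix over Z this has rank 6, with invariant factors (1,1,1,1,1,1).

The boundary map ∂_2: C_2 → C_1 sends each 2-simplex [p,q,r] to [q,r] − [p,r] + [p,q]. For instance
  ∂PST = ST − PT + PS,
  ∂QTU = TU − QU + QT.
As a 18×12 matrix over Z this has rank 12, with invariant factors (1,1,1,1,1,1,1,1,1,1,1,2).

Computing H_k = (kernel of ∂_k) / (image of ∂_{k+1}):

  H_0: rank C_0 − rank ∂_1 = 7 − 6 = 1, and the invariant factors of ∂_1 are all 1, so H_0 ≅ Z.
  H_1: rank ker ∂_1 − rank ∂_2 = (18 − 6) − 12 = 0, and ∂_2 has invariant factor 2 > 1, so H_1 ≅ Z/2.
  H_2: rank ker ∂_2 − rank ∂_3 = (12 − 12) − 0 = 0, and there is no ∂_3, so H_2 ≅ 0.

H_0 ≅ Z,  H_1 ≅ Z/2,  H_2 = 0.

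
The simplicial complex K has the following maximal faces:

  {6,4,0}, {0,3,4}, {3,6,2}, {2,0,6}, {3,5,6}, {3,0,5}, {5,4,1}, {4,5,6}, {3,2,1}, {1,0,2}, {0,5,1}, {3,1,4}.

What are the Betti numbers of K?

Take the total order 0 < 1 < 2 < 3 < 4 < 5 < 6 on the vertex set. Then K (dimension 2) consists of the simplices:

  0-simplices (7): [0], [1], [2], [3], [4], [5], [6]
  1-simplices (18): [0,1], [0,2], [0,3], [0,4], [0,5], [0,6], [1,2], [1,3], [1,4], [1,5], [2,3], [2,6], [3,4], [3,5], [3,6], [4,5], [4,6], [5,6]
  2-simplices (12): [0,1,2], [0,1,5], [0,2,6], [0,3,4], [0,3,5], [0,4,6], [1,2,3], [1,3,4], [1,4,5], [2,3,6], [3,5,6], [4,5,6]

giving chain groups C_0 ≅ Z^7, C_1 ≅ Z^18, C_2 ≅ Z^12.

∂_1: C_1 → C_0 maps an edge to its endpoints' difference, ∂[p,q] = q − p.
The 7×18 boundary matrix has rank 6 and Smith normal form diag(1,1,1,1,1,1).

Boundary ∂_2: C_2 → C_1 acts by ∂[p,q,r] = [q,r] − [p,r] + [p,q]. For instance
  ∂[0,1,2] = [1,2] − [0,2] + [0,1],
  ∂[1,2,3] = [2,3] − [1,3] + [1,2].
This gives a 18×12 integer matrix of rank 12; reducing to Smith normal form yields diagonal entries (1,1,1,1,1,1,1,1,1,1,1,2).

Now H_k = ker ∂_k / im ∂_{k+1}, so:

  H_0: rank C_0 − rank ∂_1 = 7 − 6 = 1, and the invariant factors of ∂_1 are all 1, so H_0 ≅ Z.
  H_1: rank ker ∂_1 − rank ∂_2 = (18 − 6) − 12 = 0, and ∂_2 has invariant factor 2 > 1, so H_1 ≅ Z/2.
  H_2: rank ker ∂_2 − rank ∂_3 = (12 − 12) − 0 = 0, and there is no ∂_3, so H_2 ≅ 0.

As a check, the Euler characteristic is 7 − 18 + 12 = 1, which agrees with 1 − 0 + 0 = 1.

Hence the Betti numbers are b_0 = 1, b_1 = 0, b_2 = 0.

b_0 = 1, b_1 = 0, b_2 = 0.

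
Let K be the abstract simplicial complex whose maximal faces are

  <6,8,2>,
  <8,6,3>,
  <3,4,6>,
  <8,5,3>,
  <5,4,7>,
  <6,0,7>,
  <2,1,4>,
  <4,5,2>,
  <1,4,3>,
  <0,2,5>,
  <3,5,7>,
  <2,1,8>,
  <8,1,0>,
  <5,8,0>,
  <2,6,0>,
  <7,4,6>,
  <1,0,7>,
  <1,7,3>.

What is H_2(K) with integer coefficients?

H_2 ≅ 0.

We work with the vertex ordering 0 < 1 < 2 < 3 < 4 < 5 < 6 < 7 < 8. The simplices of K, each written with vertices in increasing order, are:

  0-simplices (9): [0], [1], [2], [3], [4], [5], [6], [7], [8]
  1-simplices (27): (27 of them)
  2-simplices (18): [0,1,7], [0,1,8], [0,2,5], [0,2,6], [0,5,8], [0,6,7], [1,2,4], [1,2,8], [1,3,4], [1,3,7], [2,4,5], [2,6,8], [3,4,6], [3,5,7], [3,5,8], [3,6,8], [4,5,7], [4,6,7]

so the chain groups are C_0 ≅ Z^9, C_1 ≅ Z^27, C_2 ≅ Z^18.

The boundary map ∂_1: C_1 → C_0 sends each edge [p,q] (with p < q) to q − p.
The 9×27 boundary matrix has rank 8 and Smith normal form diag(1,1,1,1,1,1,1,1).

Boundary ∂_2: C_2 → C_1 acts by ∂[p,q,r] = [q,r] − [p,r] + [p,q]. For instance
  ∂[0,1,7] = [1,7] − [0,7] + [0,1],
  ∂[4,6,7] = [6,7] − [4,7] + [4,6].
This gives a 27×18 integer matrix of rank 18; reducing to Smith normal form yields diagonal entries (1,1,1,1,1,1,1,1,1,1,1,1,1,1,1,1,1,2).

From H_k ≅ ker(∂_k) / im(∂_{k+1}) we obtain:

  H_2: rank ker ∂_2 − rank ∂_3 = (18 − 18) − 0 = 0, and there is no ∂_3, so H_2 = 0.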